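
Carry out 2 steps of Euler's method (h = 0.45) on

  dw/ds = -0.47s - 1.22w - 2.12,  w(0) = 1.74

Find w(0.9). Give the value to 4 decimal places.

Euler: w_{n+1} = w_n + h·f(s_n, w_n).
s=0.000000, w=1.740000: f=-4.242800 → w ← 1.740000 + 0.45·(-4.242800) = -0.169260
s=0.450000, w=-0.169260: f=-2.125003 → w ← -0.169260 + 0.45·(-2.125003) = -1.125511
w(0.9) ≈ -1.1255

-1.1255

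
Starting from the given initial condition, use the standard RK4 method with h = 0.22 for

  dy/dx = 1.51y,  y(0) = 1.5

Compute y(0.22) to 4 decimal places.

RK4: k1 = f(x_n, y_n); k2 = f(x_n + h/2, y_n + (h/2)·k1); k3 = f(x_n + h/2, y_n + (h/2)·k2); k4 = f(x_n + h, y_n + h·k3); y_{n+1} = y_n + (h/6)·(k1 + 2k2 + 2k3 + k4).
x=0.000000, y=1.500000:
  k1 = f(0.000000, 1.500000) = 2.265000
  k2 = f(0.110000, 1.749150) = 2.641217
  k3 = f(0.110000, 1.790534) = 2.703706
  k4 = f(0.220000, 2.094815) = 3.163171
  y ← 1.500000 + (0.22/6)·(k1 + 2k2 + 2k3 + k4) = 2.090994
y(0.22) ≈ 2.0910

2.0910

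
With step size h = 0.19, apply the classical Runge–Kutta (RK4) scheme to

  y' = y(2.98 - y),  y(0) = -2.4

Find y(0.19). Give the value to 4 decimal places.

-10.1438

RK4: k1 = f(x_n, y_n); k2 = f(x_n + h/2, y_n + (h/2)·k1); k3 = f(x_n + h/2, y_n + (h/2)·k2); k4 = f(x_n + h, y_n + h·k3); y_{n+1} = y_n + (h/6)·(k1 + 2k2 + 2k3 + k4).
x=0.000000, y=-2.400000:
  k1 = f(0.000000, -2.400000) = -12.912000
  k2 = f(0.095000, -3.626640) = -23.959905
  k3 = f(0.095000, -4.676191) = -35.801811
  k4 = f(0.190000, -9.202344) = -112.106122
  y ← -2.400000 + (0.19/6)·(k1 + 2k2 + 2k3 + k4) = -10.143816
y(0.19) ≈ -10.1438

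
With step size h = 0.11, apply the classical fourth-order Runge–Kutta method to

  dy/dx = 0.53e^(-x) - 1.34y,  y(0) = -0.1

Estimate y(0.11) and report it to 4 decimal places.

RK4: k1 = f(x_n, y_n); k2 = f(x_n + h/2, y_n + (h/2)·k1); k3 = f(x_n + h/2, y_n + (h/2)·k2); k4 = f(x_n + h, y_n + h·k3); y_{n+1} = y_n + (h/6)·(k1 + 2k2 + 2k3 + k4).
x=0.000000, y=-0.100000:
  k1 = f(0.000000, -0.100000) = 0.664000
  k2 = f(0.055000, -0.063480) = 0.586700
  k3 = f(0.055000, -0.067731) = 0.592397
  k4 = f(0.110000, -0.034836) = 0.521473
  y ← -0.100000 + (0.11/6)·(k1 + 2k2 + 2k3 + k4) = -0.035033
y(0.11) ≈ -0.0350

-0.0350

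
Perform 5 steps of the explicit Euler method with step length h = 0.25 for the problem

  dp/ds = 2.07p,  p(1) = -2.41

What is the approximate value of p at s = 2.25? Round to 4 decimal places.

-19.3937

Euler: p_{n+1} = p_n + h·f(s_n, p_n).
s=1.000000, p=-2.410000: f=-4.988700 → p ← -2.410000 + 0.25·(-4.988700) = -3.657175
s=1.250000, p=-3.657175: f=-7.570352 → p ← -3.657175 + 0.25·(-7.570352) = -5.549763
s=1.500000, p=-5.549763: f=-11.488010 → p ← -5.549763 + 0.25·(-11.488010) = -8.421765
s=1.750000, p=-8.421765: f=-17.433054 → p ← -8.421765 + 0.25·(-17.433054) = -12.780029
s=2.000000, p=-12.780029: f=-26.454660 → p ← -12.780029 + 0.25·(-26.454660) = -19.393694
p(2.25) ≈ -19.3937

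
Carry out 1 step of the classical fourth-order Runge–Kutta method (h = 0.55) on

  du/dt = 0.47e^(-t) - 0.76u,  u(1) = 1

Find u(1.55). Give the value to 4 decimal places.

0.7171

RK4: k1 = f(t_n, u_n); k2 = f(t_n + h/2, u_n + (h/2)·k1); k3 = f(t_n + h/2, u_n + (h/2)·k2); k4 = f(t_n + h, u_n + h·k3); u_{n+1} = u_n + (h/6)·(k1 + 2k2 + 2k3 + k4).
t=1.000000, u=1.000000:
  k1 = f(1.000000, 1.000000) = -0.587097
  k2 = f(1.275000, 0.838548) = -0.505964
  k3 = f(1.275000, 0.860860) = -0.522921
  k4 = f(1.550000, 0.712393) = -0.441663
  u ← 1.000000 + (0.55/6)·(k1 + 2k2 + 2k3 + k4) = 0.717068
u(1.55) ≈ 0.7171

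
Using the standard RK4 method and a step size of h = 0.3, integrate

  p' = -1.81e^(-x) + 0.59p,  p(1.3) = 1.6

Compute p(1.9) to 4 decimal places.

2.0078

RK4: k1 = f(x_n, p_n); k2 = f(x_n + h/2, p_n + (h/2)·k1); k3 = f(x_n + h/2, p_n + (h/2)·k2); k4 = f(x_n + h, p_n + h·k3); p_{n+1} = p_n + (h/6)·(k1 + 2k2 + 2k3 + k4).
x=1.300000, p=1.600000:
  k1 = f(1.300000, 1.600000) = 0.450717
  k2 = f(1.450000, 1.667608) = 0.559316
  k3 = f(1.450000, 1.683897) = 0.568927
  k4 = f(1.600000, 1.770678) = 0.679267
  p ← 1.600000 + (0.3/6)·(k1 + 2k2 + 2k3 + k4) = 1.769324
x=1.600000, p=1.769324:
  k1 = f(1.600000, 1.769324) = 0.678468
  k2 = f(1.750000, 1.871094) = 0.789415
  k3 = f(1.750000, 1.887736) = 0.799233
  k4 = f(1.900000, 2.009094) = 0.914646
  p ← 1.769324 + (0.3/6)·(k1 + 2k2 + 2k3 + k4) = 2.007844
p(1.9) ≈ 2.0078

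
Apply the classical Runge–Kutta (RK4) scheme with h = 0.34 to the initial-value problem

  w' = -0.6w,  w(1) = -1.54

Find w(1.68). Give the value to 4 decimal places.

-1.0241

RK4: k1 = f(x_n, w_n); k2 = f(x_n + h/2, w_n + (h/2)·k1); k3 = f(x_n + h/2, w_n + (h/2)·k2); k4 = f(x_n + h, w_n + h·k3); w_{n+1} = w_n + (h/6)·(k1 + 2k2 + 2k3 + k4).
x=1.000000, w=-1.540000:
  k1 = f(1.000000, -1.540000) = 0.924000
  k2 = f(1.170000, -1.382920) = 0.829752
  k3 = f(1.170000, -1.398942) = 0.839365
  k4 = f(1.340000, -1.254616) = 0.752769
  w ← -1.540000 + (0.34/6)·(k1 + 2k2 + 2k3 + k4) = -1.255816
x=1.340000, w=-1.255816:
  k1 = f(1.340000, -1.255816) = 0.753490
  k2 = f(1.510000, -1.127723) = 0.676634
  k3 = f(1.510000, -1.140789) = 0.684473
  k4 = f(1.680000, -1.023096) = 0.613857
  w ← -1.255816 + (0.34/6)·(k1 + 2k2 + 2k3 + k4) = -1.024075
w(1.68) ≈ -1.0241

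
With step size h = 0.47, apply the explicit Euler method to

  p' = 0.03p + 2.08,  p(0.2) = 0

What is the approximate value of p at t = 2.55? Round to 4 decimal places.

5.0278

Euler: p_{n+1} = p_n + h·f(t_n, p_n).
t=0.200000, p=0.000000: f=2.080000 → p ← 0.000000 + 0.47·2.080000 = 0.977600
t=0.670000, p=0.977600: f=2.109328 → p ← 0.977600 + 0.47·2.109328 = 1.968984
t=1.140000, p=1.968984: f=2.139070 → p ← 1.968984 + 0.47·2.139070 = 2.974347
t=1.610000, p=2.974347: f=2.169230 → p ← 2.974347 + 0.47·2.169230 = 3.993885
t=2.080000, p=3.993885: f=2.199817 → p ← 3.993885 + 0.47·2.199817 = 5.027799
p(2.55) ≈ 5.0278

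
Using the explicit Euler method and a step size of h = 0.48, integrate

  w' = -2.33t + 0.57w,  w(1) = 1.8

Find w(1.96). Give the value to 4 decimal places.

Euler: w_{n+1} = w_n + h·f(t_n, w_n).
t=1.000000, w=1.800000: f=-1.304000 → w ← 1.800000 + 0.48·(-1.304000) = 1.174080
t=1.480000, w=1.174080: f=-2.779174 → w ← 1.174080 + 0.48·(-2.779174) = -0.159924
w(1.96) ≈ -0.1599

-0.1599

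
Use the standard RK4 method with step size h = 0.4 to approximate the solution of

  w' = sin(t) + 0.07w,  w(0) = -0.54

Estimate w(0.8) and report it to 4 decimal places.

-0.2619

RK4: k1 = f(t_n, w_n); k2 = f(t_n + h/2, w_n + (h/2)·k1); k3 = f(t_n + h/2, w_n + (h/2)·k2); k4 = f(t_n + h, w_n + h·k3); w_{n+1} = w_n + (h/6)·(k1 + 2k2 + 2k3 + k4).
t=0.000000, w=-0.540000:
  k1 = f(0.000000, -0.540000) = -0.037800
  k2 = f(0.200000, -0.547560) = 0.160340
  k3 = f(0.200000, -0.507932) = 0.163114
  k4 = f(0.400000, -0.474754) = 0.356186
  w ← -0.540000 + (0.4/6)·(k1 + 2k2 + 2k3 + k4) = -0.475647
t=0.400000, w=-0.475647:
  k1 = f(0.400000, -0.475647) = 0.356123
  k2 = f(0.600000, -0.404422) = 0.536333
  k3 = f(0.600000, -0.368380) = 0.538856
  k4 = f(0.800000, -0.260105) = 0.699149
  w ← -0.475647 + (0.4/6)·(k1 + 2k2 + 2k3 + k4) = -0.261937
w(0.8) ≈ -0.2619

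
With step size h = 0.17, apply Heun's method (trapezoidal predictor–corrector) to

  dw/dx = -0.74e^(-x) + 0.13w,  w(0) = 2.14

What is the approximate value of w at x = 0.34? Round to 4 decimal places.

Heun: k1 = f(x_n, w_n); k2 = f(x_n + h, w_n + h·k1); w_{n+1} = w_n + (h/2)·(k1 + k2).
x=0.000000, w=2.140000:
  k1 = f(0.000000, 2.140000) = -0.461800
  k2 = f(0.170000, 2.061494) = -0.356318
  w ← 2.140000 + (0.17/2)·(-0.461800 + (-0.356318)) = 2.070460
x=0.170000, w=2.070460:
  k1 = f(0.170000, 2.070460) = -0.355152
  k2 = f(0.340000, 2.010084) = -0.265399
  w ← 2.070460 + (0.17/2)·(-0.355152 + (-0.265399)) = 2.017713
w(0.34) ≈ 2.0177

2.0177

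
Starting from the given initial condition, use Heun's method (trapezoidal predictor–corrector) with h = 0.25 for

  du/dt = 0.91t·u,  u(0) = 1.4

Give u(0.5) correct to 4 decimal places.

Heun: k1 = f(t_n, u_n); k2 = f(t_n + h, u_n + h·k1); u_{n+1} = u_n + (h/2)·(k1 + k2).
t=0.000000, u=1.400000:
  k1 = f(0.000000, 1.400000) = 0.000000
  k2 = f(0.250000, 1.400000) = 0.318500
  u ← 1.400000 + (0.25/2)·(0.000000 + 0.318500) = 1.439812
t=0.250000, u=1.439812:
  k1 = f(0.250000, 1.439812) = 0.327557
  k2 = f(0.500000, 1.521702) = 0.692374
  u ← 1.439812 + (0.25/2)·(0.327557 + 0.692374) = 1.567304
u(0.5) ≈ 1.5673

1.5673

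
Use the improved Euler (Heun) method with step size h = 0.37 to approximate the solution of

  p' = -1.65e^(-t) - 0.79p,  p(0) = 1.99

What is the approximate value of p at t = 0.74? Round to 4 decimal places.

Heun: k1 = f(t_n, p_n); k2 = f(t_n + h, p_n + h·k1); p_{n+1} = p_n + (h/2)·(k1 + k2).
t=0.000000, p=1.990000:
  k1 = f(0.000000, 1.990000) = -3.222100
  k2 = f(0.370000, 0.797823) = -1.769992
  p ← 1.990000 + (0.37/2)·(-3.222100 + (-1.769992)) = 1.066463
t=0.370000, p=1.066463:
  k1 = f(0.370000, 1.066463) = -1.982217
  k2 = f(0.740000, 0.333043) = -1.050342
  p ← 1.066463 + (0.37/2)·(-1.982217 + (-1.050342)) = 0.505440
p(0.74) ≈ 0.5054

0.5054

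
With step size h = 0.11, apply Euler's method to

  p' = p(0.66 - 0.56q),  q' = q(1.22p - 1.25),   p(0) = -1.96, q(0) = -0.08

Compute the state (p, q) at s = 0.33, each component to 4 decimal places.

-2.4403, -0.0155

Euler on (p,q): p_{n+1} = p_n + h·p', q_{n+1} = q_n + h·q'.
0.000000: (-1.960000, -0.080000); f=(-1.381408, 0.291296) → (-2.111955, -0.047957)
0.110000: (-2.111955, -0.047957); f=(-1.450609, 0.183513) → (-2.271522, -0.027771)
0.220000: (-2.271522, -0.027771); f=(-1.534531, 0.111674) → (-2.440320, -0.015487)
(p(0.33), q(0.33)) ≈ (-2.4403, -0.0155)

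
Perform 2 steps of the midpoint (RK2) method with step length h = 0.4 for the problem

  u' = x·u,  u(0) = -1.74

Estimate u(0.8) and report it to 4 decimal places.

-2.3663

Midpoint: k1 = f(x_n, u_n); k2 = f(x_n + h/2, u_n + (h/2)·k1); u_{n+1} = u_n + h·k2.
x=0.000000, u=-1.740000:
  k1 = f(0.000000, -1.740000) = 0.000000
  k2 = f(0.200000, -1.740000) = -0.348000
  u ← -1.740000 + 0.4·(-0.348000) = -1.879200
x=0.400000, u=-1.879200:
  k1 = f(0.400000, -1.879200) = -0.751680
  k2 = f(0.600000, -2.029536) = -1.217722
  u ← -1.879200 + 0.4·(-1.217722) = -2.366289
u(0.8) ≈ -2.3663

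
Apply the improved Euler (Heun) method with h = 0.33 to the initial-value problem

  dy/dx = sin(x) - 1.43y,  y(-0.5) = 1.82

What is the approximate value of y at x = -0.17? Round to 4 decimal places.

1.0941

Heun: k1 = f(x_n, y_n); k2 = f(x_n + h, y_n + h·k1); y_{n+1} = y_n + (h/2)·(k1 + k2).
x=-0.500000, y=1.820000:
  k1 = f(-0.500000, 1.820000) = -3.082026
  k2 = f(-0.170000, 0.802932) = -1.317374
  y ← 1.820000 + (0.33/2)·(-3.082026 + (-1.317374)) = 1.094099
y(-0.17) ≈ 1.0941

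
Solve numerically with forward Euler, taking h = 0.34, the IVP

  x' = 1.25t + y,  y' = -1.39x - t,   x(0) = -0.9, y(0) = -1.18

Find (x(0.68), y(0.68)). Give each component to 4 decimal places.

-1.4133, -0.2553

Euler on (x,y): x_{n+1} = x_n + h·x', y_{n+1} = y_n + h·y'.
0.000000: (-0.900000, -1.180000); f=(-1.180000, 1.251000) → (-1.301200, -0.754660)
0.340000: (-1.301200, -0.754660); f=(-0.329660, 1.468668) → (-1.413284, -0.255313)
(x(0.68), y(0.68)) ≈ (-1.4133, -0.2553)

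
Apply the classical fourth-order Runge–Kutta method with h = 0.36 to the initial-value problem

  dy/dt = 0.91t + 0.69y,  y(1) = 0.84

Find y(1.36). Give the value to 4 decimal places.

RK4: k1 = f(t_n, y_n); k2 = f(t_n + h/2, y_n + (h/2)·k1); k3 = f(t_n + h/2, y_n + (h/2)·k2); k4 = f(t_n + h, y_n + h·k3); y_{n+1} = y_n + (h/6)·(k1 + 2k2 + 2k3 + k4).
t=1.000000, y=0.840000:
  k1 = f(1.000000, 0.840000) = 1.489600
  k2 = f(1.180000, 1.108128) = 1.838408
  k3 = f(1.180000, 1.170913) = 1.881730
  k4 = f(1.360000, 1.517423) = 2.284622
  y ← 0.840000 + (0.36/6)·(k1 + 2k2 + 2k3 + k4) = 1.512870
y(1.36) ≈ 1.5129

1.5129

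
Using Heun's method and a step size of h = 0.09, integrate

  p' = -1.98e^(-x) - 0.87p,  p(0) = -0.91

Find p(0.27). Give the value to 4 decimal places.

-1.1344

Heun: k1 = f(x_n, p_n); k2 = f(x_n + h, p_n + h·k1); p_{n+1} = p_n + (h/2)·(k1 + k2).
x=0.000000, p=-0.910000:
  k1 = f(0.000000, -0.910000) = -1.188300
  k2 = f(0.090000, -1.016947) = -0.924840
  p ← -0.910000 + (0.09/2)·(-1.188300 + (-0.924840)) = -1.005091
x=0.090000, p=-1.005091:
  k1 = f(0.090000, -1.005091) = -0.935154
  k2 = f(0.180000, -1.089255) = -0.706183
  p ← -1.005091 + (0.09/2)·(-0.935154 + (-0.706183)) = -1.078951
x=0.180000, p=-1.078951:
  k1 = f(0.180000, -1.078951) = -0.715147
  k2 = f(0.270000, -1.143315) = -0.516808
  p ← -1.078951 + (0.09/2)·(-0.715147 + (-0.516808)) = -1.134389
p(0.27) ≈ -1.1344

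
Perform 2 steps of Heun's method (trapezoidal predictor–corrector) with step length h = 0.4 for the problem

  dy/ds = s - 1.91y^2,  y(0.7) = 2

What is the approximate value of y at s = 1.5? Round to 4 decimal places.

Heun: k1 = f(s_n, y_n); k2 = f(s_n + h, y_n + h·k1); y_{n+1} = y_n + (h/2)·(k1 + k2).
s=0.700000, y=2.000000:
  k1 = f(0.700000, 2.000000) = -6.940000
  k2 = f(1.100000, -0.776000) = -0.050156
  y ← 2.000000 + (0.4/2)·(-6.940000 + (-0.050156)) = 0.601969
s=1.100000, y=0.601969:
  k1 = f(1.100000, 0.601969) = 0.407880
  k2 = f(1.500000, 0.765121) = 0.381867
  y ← 0.601969 + (0.4/2)·(0.407880 + 0.381867) = 0.759918
y(1.5) ≈ 0.7599

0.7599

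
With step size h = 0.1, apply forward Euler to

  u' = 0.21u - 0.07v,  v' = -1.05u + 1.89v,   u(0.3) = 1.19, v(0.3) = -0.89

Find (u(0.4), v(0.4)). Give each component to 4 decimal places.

Euler on (u,v): u_{n+1} = u_n + h·u', v_{n+1} = v_n + h·v'.
0.300000: (1.190000, -0.890000); f=(0.312200, -2.931600) → (1.221220, -1.183160)
(u(0.4), v(0.4)) ≈ (1.2212, -1.1832)

1.2212, -1.1832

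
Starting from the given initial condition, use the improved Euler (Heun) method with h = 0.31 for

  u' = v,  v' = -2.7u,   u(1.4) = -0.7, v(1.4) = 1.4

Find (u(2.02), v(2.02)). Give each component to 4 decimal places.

Heun on (u,v): k1 = f(t_n, state_n); k2 = f(t_n + h, state_n + h·k1); state_{n+1} = state_n + (h/2)·(k1 + k2).
1.400000: (-0.700000, 1.400000)
  k1 = (1.400000, 1.890000)
  predictor → (-0.266000, 1.985900)
  k2 = (1.985900, 0.718200)
  → (-0.175185, 1.804271)
1.710000: (-0.175185, 1.804271)
  k1 = (1.804271, 0.473001)
  predictor → (0.384139, 1.950901)
  k2 = (1.950901, -1.037174)
  → (0.406866, 1.716824)
(u(2.02), v(2.02)) ≈ (0.4069, 1.7168)

0.4069, 1.7168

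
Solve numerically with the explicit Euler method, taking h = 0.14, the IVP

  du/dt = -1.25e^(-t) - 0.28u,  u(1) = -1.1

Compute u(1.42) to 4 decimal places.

Euler: u_{n+1} = u_n + h·f(t_n, u_n).
t=1.000000, u=-1.100000: f=-0.151849 → u ← -1.100000 + 0.14·(-0.151849) = -1.121259
t=1.140000, u=-1.121259: f=-0.085821 → u ← -1.121259 + 0.14·(-0.085821) = -1.133274
t=1.280000, u=-1.133274: f=-0.030230 → u ← -1.133274 + 0.14·(-0.030230) = -1.137506
u(1.42) ≈ -1.1375

-1.1375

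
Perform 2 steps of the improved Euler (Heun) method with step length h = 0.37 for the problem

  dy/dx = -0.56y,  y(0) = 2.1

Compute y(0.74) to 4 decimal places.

Heun: k1 = f(x_n, y_n); k2 = f(x_n + h, y_n + h·k1); y_{n+1} = y_n + (h/2)·(k1 + k2).
x=0.000000, y=2.100000:
  k1 = f(0.000000, 2.100000) = -1.176000
  k2 = f(0.370000, 1.664880) = -0.932333
  y ← 2.100000 + (0.37/2)·(-1.176000 + (-0.932333)) = 1.709958
x=0.370000, y=1.709958:
  k1 = f(0.370000, 1.709958) = -0.957577
  k2 = f(0.740000, 1.355655) = -0.759167
  y ← 1.709958 + (0.37/2)·(-0.957577 + (-0.759167)) = 1.392361
y(0.74) ≈ 1.3924

1.3924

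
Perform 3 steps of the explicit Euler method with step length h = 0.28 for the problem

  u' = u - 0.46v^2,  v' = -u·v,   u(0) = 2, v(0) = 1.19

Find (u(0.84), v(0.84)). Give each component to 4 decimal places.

Euler on (u,v): u_{n+1} = u_n + h·u', v_{n+1} = v_n + h·v'.
0.000000: (2.000000, 1.190000); f=(1.348594, -2.380000) → (2.377606, 0.523600)
0.280000: (2.377606, 0.523600); f=(2.251494, -1.244915) → (3.008025, 0.175024)
0.560000: (3.008025, 0.175024); f=(2.993933, -0.526476) → (3.846326, 0.027611)
(u(0.84), v(0.84)) ≈ (3.8463, 0.0276)

3.8463, 0.0276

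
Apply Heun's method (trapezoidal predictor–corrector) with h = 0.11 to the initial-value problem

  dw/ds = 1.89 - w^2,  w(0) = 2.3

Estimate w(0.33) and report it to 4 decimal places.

1.6967

Heun: k1 = f(s_n, w_n); k2 = f(s_n + h, w_n + h·k1); w_{n+1} = w_n + (h/2)·(k1 + k2).
s=0.000000, w=2.300000:
  k1 = f(0.000000, 2.300000) = -3.400000
  k2 = f(0.110000, 1.926000) = -1.819476
  w ← 2.300000 + (0.11/2)·(-3.400000 + (-1.819476)) = 2.012929
s=0.110000, w=2.012929:
  k1 = f(0.110000, 2.012929) = -2.161882
  k2 = f(0.220000, 1.775122) = -1.261057
  w ← 2.012929 + (0.11/2)·(-2.161882 + (-1.261057)) = 1.824667
s=0.220000, w=1.824667:
  k1 = f(0.220000, 1.824667) = -1.439410
  k2 = f(0.330000, 1.666332) = -0.886662
  w ← 1.824667 + (0.11/2)·(-1.439410 + (-0.886662)) = 1.696733
w(0.33) ≈ 1.6967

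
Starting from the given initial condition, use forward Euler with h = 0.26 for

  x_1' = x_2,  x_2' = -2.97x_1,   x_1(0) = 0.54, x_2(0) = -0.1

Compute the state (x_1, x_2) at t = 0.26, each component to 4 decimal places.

0.5140, -0.5170

Euler on (x_1,x_2): x_1_{n+1} = x_1_n + h·x_1', x_2_{n+1} = x_2_n + h·x_2'.
0.000000: (0.540000, -0.100000); f=(-0.100000, -1.603800) → (0.514000, -0.516988)
(x_1(0.26), x_2(0.26)) ≈ (0.5140, -0.5170)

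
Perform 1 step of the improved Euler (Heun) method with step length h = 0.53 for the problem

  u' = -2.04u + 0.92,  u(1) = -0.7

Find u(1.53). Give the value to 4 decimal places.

Heun: k1 = f(t_n, u_n); k2 = f(t_n + h, u_n + h·k1); u_{n+1} = u_n + (h/2)·(k1 + k2).
t=1.000000, u=-0.700000:
  k1 = f(1.000000, -0.700000) = 2.348000
  k2 = f(1.530000, 0.544440) = -0.190658
  u ← -0.700000 + (0.53/2)·(2.348000 + (-0.190658)) = -0.128304
u(1.53) ≈ -0.1283

-0.1283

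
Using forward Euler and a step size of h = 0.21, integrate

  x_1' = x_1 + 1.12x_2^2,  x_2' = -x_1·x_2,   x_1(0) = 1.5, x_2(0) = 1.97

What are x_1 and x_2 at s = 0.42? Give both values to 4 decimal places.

3.7289, 0.5764

Euler on (x_1,x_2): x_1_{n+1} = x_1_n + h·x_1', x_2_{n+1} = x_2_n + h·x_2'.
0.000000: (1.500000, 1.970000); f=(5.846608, -2.955000) → (2.727788, 1.349450)
0.210000: (2.727788, 1.349450); f=(4.767325, -3.681013) → (3.728926, 0.576437)
(x_1(0.42), x_2(0.42)) ≈ (3.7289, 0.5764)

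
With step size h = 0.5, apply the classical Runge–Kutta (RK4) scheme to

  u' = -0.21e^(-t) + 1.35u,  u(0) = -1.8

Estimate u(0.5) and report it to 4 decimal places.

-3.6542

RK4: k1 = f(t_n, u_n); k2 = f(t_n + h/2, u_n + (h/2)·k1); k3 = f(t_n + h/2, u_n + (h/2)·k2); k4 = f(t_n + h, u_n + h·k3); u_{n+1} = u_n + (h/6)·(k1 + 2k2 + 2k3 + k4).
t=0.000000, u=-1.800000:
  k1 = f(0.000000, -1.800000) = -2.640000
  k2 = f(0.250000, -2.460000) = -3.484548
  k3 = f(0.250000, -2.671137) = -3.769583
  k4 = f(0.500000, -3.684792) = -5.101840
  u ← -1.800000 + (0.5/6)·(k1 + 2k2 + 2k3 + k4) = -3.654175
u(0.5) ≈ -3.6542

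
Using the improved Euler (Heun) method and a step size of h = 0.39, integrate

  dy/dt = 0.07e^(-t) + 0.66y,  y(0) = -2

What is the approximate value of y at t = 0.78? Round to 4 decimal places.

-3.2790

Heun: k1 = f(t_n, y_n); k2 = f(t_n + h, y_n + h·k1); y_{n+1} = y_n + (h/2)·(k1 + k2).
t=0.000000, y=-2.000000:
  k1 = f(0.000000, -2.000000) = -1.250000
  k2 = f(0.390000, -2.487500) = -1.594356
  y ← -2.000000 + (0.39/2)·(-1.250000 + (-1.594356)) = -2.554649
t=0.390000, y=-2.554649:
  k1 = f(0.390000, -2.554649) = -1.638675
  k2 = f(0.780000, -3.193733) = -2.075775
  y ← -2.554649 + (0.39/2)·(-1.638675 + (-2.075775)) = -3.278967
y(0.78) ≈ -3.2790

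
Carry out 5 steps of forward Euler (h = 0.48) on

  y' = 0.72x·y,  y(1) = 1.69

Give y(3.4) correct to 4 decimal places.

21.3520

Euler: y_{n+1} = y_n + h·f(x_n, y_n).
x=1.000000, y=1.690000: f=1.216800 → y ← 1.690000 + 0.48·1.216800 = 2.274064
x=1.480000, y=2.274064: f=2.423243 → y ← 2.274064 + 0.48·2.423243 = 3.437220
x=1.960000, y=3.437220: f=4.850605 → y ← 3.437220 + 0.48·4.850605 = 5.765511
x=2.440000, y=5.765511: f=10.128850 → y ← 5.765511 + 0.48·10.128850 = 10.627359
x=2.920000, y=10.627359: f=22.342960 → y ← 10.627359 + 0.48·22.342960 = 21.351980
y(3.4) ≈ 21.3520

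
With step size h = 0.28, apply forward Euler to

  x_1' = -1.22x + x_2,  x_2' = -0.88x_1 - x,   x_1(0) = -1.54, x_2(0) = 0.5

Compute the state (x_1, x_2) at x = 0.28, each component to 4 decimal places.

Euler on (x_1,x_2): x_1_{n+1} = x_1_n + h·x_1', x_2_{n+1} = x_2_n + h·x_2'.
0.000000: (-1.540000, 0.500000); f=(0.500000, 1.355200) → (-1.400000, 0.879456)
(x_1(0.28), x_2(0.28)) ≈ (-1.4000, 0.8795)

-1.4000, 0.8795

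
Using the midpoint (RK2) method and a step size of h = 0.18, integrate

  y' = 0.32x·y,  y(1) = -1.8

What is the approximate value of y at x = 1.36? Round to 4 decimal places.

-2.0612

Midpoint: k1 = f(x_n, y_n); k2 = f(x_n + h/2, y_n + (h/2)·k1); y_{n+1} = y_n + h·k2.
x=1.000000, y=-1.800000:
  k1 = f(1.000000, -1.800000) = -0.576000
  k2 = f(1.090000, -1.851840) = -0.645922
  y ← -1.800000 + 0.18·(-0.645922) = -1.916266
x=1.180000, y=-1.916266:
  k1 = f(1.180000, -1.916266) = -0.723582
  k2 = f(1.270000, -1.981388) = -0.805236
  y ← -1.916266 + 0.18·(-0.805236) = -2.061208
y(1.36) ≈ -2.0612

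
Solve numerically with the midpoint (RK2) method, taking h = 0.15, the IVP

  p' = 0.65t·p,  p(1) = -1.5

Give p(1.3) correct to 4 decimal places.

-1.8749

Midpoint: k1 = f(t_n, p_n); k2 = f(t_n + h/2, p_n + (h/2)·k1); p_{n+1} = p_n + h·k2.
t=1.000000, p=-1.500000:
  k1 = f(1.000000, -1.500000) = -0.975000
  k2 = f(1.075000, -1.573125) = -1.099221
  p ← -1.500000 + 0.15·(-1.099221) = -1.664883
t=1.150000, p=-1.664883:
  k1 = f(1.150000, -1.664883) = -1.244500
  k2 = f(1.225000, -1.758221) = -1.399983
  p ← -1.664883 + 0.15·(-1.399983) = -1.874881
p(1.3) ≈ -1.8749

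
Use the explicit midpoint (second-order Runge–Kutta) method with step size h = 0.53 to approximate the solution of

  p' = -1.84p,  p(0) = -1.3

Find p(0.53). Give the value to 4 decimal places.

-0.6504

Midpoint: k1 = f(t_n, p_n); k2 = f(t_n + h/2, p_n + (h/2)·k1); p_{n+1} = p_n + h·k2.
t=0.000000, p=-1.300000:
  k1 = f(0.000000, -1.300000) = 2.392000
  k2 = f(0.265000, -0.666120) = 1.225661
  p ← -1.300000 + 0.53·1.225661 = -0.650400
p(0.53) ≈ -0.6504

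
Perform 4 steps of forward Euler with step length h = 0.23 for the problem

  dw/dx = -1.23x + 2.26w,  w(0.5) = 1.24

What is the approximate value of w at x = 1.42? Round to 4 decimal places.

4.8926

Euler: w_{n+1} = w_n + h·f(x_n, w_n).
x=0.500000, w=1.240000: f=2.187400 → w ← 1.240000 + 0.23·2.187400 = 1.743102
x=0.730000, w=1.743102: f=3.041511 → w ← 1.743102 + 0.23·3.041511 = 2.442649
x=0.960000, w=2.442649: f=4.339588 → w ← 2.442649 + 0.23·4.339588 = 3.440755
x=1.190000, w=3.440755: f=6.312405 → w ← 3.440755 + 0.23·6.312405 = 4.892608
w(1.42) ≈ 4.8926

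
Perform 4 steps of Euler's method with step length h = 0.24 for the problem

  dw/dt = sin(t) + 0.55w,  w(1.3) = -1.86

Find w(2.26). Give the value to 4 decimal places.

Euler: w_{n+1} = w_n + h·f(t_n, w_n).
t=1.300000, w=-1.860000: f=-0.059442 → w ← -1.860000 + 0.24·(-0.059442) = -1.874266
t=1.540000, w=-1.874266: f=-0.031320 → w ← -1.874266 + 0.24·(-0.031320) = -1.881783
t=1.780000, w=-1.881783: f=-0.056784 → w ← -1.881783 + 0.24·(-0.056784) = -1.895411
t=2.020000, w=-1.895411: f=-0.141683 → w ← -1.895411 + 0.24·(-0.141683) = -1.929415
w(2.26) ≈ -1.9294

-1.9294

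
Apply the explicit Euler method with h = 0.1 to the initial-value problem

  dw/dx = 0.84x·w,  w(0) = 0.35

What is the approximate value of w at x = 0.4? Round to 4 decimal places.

0.3679

Euler: w_{n+1} = w_n + h·f(x_n, w_n).
x=0.000000, w=0.350000: f=0.000000 → w ← 0.350000 + 0.1·0.000000 = 0.350000
x=0.100000, w=0.350000: f=0.029400 → w ← 0.350000 + 0.1·0.029400 = 0.352940
x=0.200000, w=0.352940: f=0.059294 → w ← 0.352940 + 0.1·0.059294 = 0.358869
x=0.300000, w=0.358869: f=0.090435 → w ← 0.358869 + 0.1·0.090435 = 0.367913
w(0.4) ≈ 0.3679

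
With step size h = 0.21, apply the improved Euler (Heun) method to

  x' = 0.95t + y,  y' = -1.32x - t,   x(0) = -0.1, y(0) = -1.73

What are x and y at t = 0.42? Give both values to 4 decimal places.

-0.7200, -1.5754

Heun on (x,y): k1 = f(t_n, state_n); k2 = f(t_n + h, state_n + h·k1); state_{n+1} = state_n + (h/2)·(k1 + k2).
0.000000: (-0.100000, -1.730000)
  k1 = (-1.730000, 0.132000)
  predictor → (-0.463300, -1.702280)
  k2 = (-1.502780, 0.401556)
  → (-0.439442, -1.673977)
0.210000: (-0.439442, -1.673977)
  k1 = (-1.474477, 0.370063)
  predictor → (-0.749082, -1.596263)
  k2 = (-1.197263, 0.568788)
  → (-0.719975, -1.575397)
(x(0.42), y(0.42)) ≈ (-0.7200, -1.5754)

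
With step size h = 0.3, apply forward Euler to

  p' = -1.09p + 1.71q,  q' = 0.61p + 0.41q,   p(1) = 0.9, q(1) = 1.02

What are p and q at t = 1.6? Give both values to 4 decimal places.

1.4319, 1.6779

Euler on (p,q): p_{n+1} = p_n + h·p', q_{n+1} = q_n + h·q'.
1.000000: (0.900000, 1.020000); f=(0.763200, 0.967200) → (1.128960, 1.310160)
1.300000: (1.128960, 1.310160); f=(1.009807, 1.225831) → (1.431902, 1.677909)
(p(1.6), q(1.6)) ≈ (1.4319, 1.6779)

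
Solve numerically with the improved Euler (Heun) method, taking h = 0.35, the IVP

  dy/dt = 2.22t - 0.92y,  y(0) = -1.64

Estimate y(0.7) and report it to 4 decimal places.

-0.4102

Heun: k1 = f(t_n, y_n); k2 = f(t_n + h, y_n + h·k1); y_{n+1} = y_n + (h/2)·(k1 + k2).
t=0.000000, y=-1.640000:
  k1 = f(0.000000, -1.640000) = 1.508800
  k2 = f(0.350000, -1.111920) = 1.799966
  y ← -1.640000 + (0.35/2)·(1.508800 + 1.799966) = -1.060966
t=0.350000, y=-1.060966:
  k1 = f(0.350000, -1.060966) = 1.753089
  k2 = f(0.700000, -0.447385) = 1.965594
  y ← -1.060966 + (0.35/2)·(1.753089 + 1.965594) = -0.410196
y(0.7) ≈ -0.4102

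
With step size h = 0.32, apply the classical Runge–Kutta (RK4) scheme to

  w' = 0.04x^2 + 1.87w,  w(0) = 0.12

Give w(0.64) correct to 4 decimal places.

0.4017

RK4: k1 = f(x_n, w_n); k2 = f(x_n + h/2, w_n + (h/2)·k1); k3 = f(x_n + h/2, w_n + (h/2)·k2); k4 = f(x_n + h, w_n + h·k3); w_{n+1} = w_n + (h/6)·(k1 + 2k2 + 2k3 + k4).
x=0.000000, w=0.120000:
  k1 = f(0.000000, 0.120000) = 0.224400
  k2 = f(0.160000, 0.155904) = 0.292564
  k3 = f(0.160000, 0.166810) = 0.312959
  k4 = f(0.320000, 0.220147) = 0.415771
  w ← 0.120000 + (0.32/6)·(k1 + 2k2 + 2k3 + k4) = 0.218732
x=0.320000, w=0.218732:
  k1 = f(0.320000, 0.218732) = 0.413124
  k2 = f(0.480000, 0.284832) = 0.541851
  k3 = f(0.480000, 0.305428) = 0.580366
  k4 = f(0.640000, 0.404449) = 0.772703
  w ← 0.218732 + (0.32/6)·(k1 + 2k2 + 2k3 + k4) = 0.401679
w(0.64) ≈ 0.4017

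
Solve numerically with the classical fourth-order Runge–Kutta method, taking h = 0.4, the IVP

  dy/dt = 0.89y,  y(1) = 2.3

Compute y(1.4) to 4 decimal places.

3.2834

RK4: k1 = f(t_n, y_n); k2 = f(t_n + h/2, y_n + (h/2)·k1); k3 = f(t_n + h/2, y_n + (h/2)·k2); k4 = f(t_n + h, y_n + h·k3); y_{n+1} = y_n + (h/6)·(k1 + 2k2 + 2k3 + k4).
t=1.000000, y=2.300000:
  k1 = f(1.000000, 2.300000) = 2.047000
  k2 = f(1.200000, 2.709400) = 2.411366
  k3 = f(1.200000, 2.782273) = 2.476223
  k4 = f(1.400000, 3.290489) = 2.928535
  y ← 2.300000 + (0.4/6)·(k1 + 2k2 + 2k3 + k4) = 3.283381
y(1.4) ≈ 3.2834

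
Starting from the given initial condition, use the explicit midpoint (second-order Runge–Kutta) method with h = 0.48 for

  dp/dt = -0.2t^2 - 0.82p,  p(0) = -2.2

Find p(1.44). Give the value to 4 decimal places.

Midpoint: k1 = f(t_n, p_n); k2 = f(t_n + h/2, p_n + (h/2)·k1); p_{n+1} = p_n + h·k2.
t=0.000000, p=-2.200000:
  k1 = f(0.000000, -2.200000) = 1.804000
  k2 = f(0.240000, -1.767040) = 1.437453
  p ← -2.200000 + 0.48·1.437453 = -1.510023
t=0.480000, p=-1.510023:
  k1 = f(0.480000, -1.510023) = 1.192139
  k2 = f(0.720000, -1.223909) = 0.899926
  p ← -1.510023 + 0.48·0.899926 = -1.078058
t=0.960000, p=-1.078058:
  k1 = f(0.960000, -1.078058) = 0.699688
  k2 = f(1.200000, -0.910133) = 0.458309
  p ← -1.078058 + 0.48·0.458309 = -0.858070
p(1.44) ≈ -0.8581

-0.8581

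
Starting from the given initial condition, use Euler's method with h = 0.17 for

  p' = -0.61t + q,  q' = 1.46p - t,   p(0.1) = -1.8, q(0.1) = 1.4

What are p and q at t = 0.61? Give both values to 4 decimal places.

Euler on (p,q): p_{n+1} = p_n + h·p', q_{n+1} = q_n + h·q'.
0.100000: (-1.800000, 1.400000); f=(1.339000, -2.728000) → (-1.572370, 0.936240)
0.270000: (-1.572370, 0.936240); f=(0.771540, -2.565660) → (-1.441208, 0.500078)
0.440000: (-1.441208, 0.500078); f=(0.231678, -2.544164) → (-1.401823, 0.067570)
(p(0.61), q(0.61)) ≈ (-1.4018, 0.0676)

-1.4018, 0.0676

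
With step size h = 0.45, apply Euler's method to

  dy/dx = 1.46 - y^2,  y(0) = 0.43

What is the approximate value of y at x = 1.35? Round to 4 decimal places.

Euler: y_{n+1} = y_n + h·f(x_n, y_n).
x=0.000000, y=0.430000: f=1.275100 → y ← 0.430000 + 0.45·1.275100 = 1.003795
x=0.450000, y=1.003795: f=0.452396 → y ← 1.003795 + 0.45·0.452396 = 1.207373
x=0.900000, y=1.207373: f=0.002250 → y ← 1.207373 + 0.45·0.002250 = 1.208386
y(1.35) ≈ 1.2084

1.2084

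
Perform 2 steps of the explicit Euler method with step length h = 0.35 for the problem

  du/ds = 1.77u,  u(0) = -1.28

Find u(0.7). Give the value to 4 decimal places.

-3.3572

Euler: u_{n+1} = u_n + h·f(s_n, u_n).
s=0.000000, u=-1.280000: f=-2.265600 → u ← -1.280000 + 0.35·(-2.265600) = -2.072960
s=0.350000, u=-2.072960: f=-3.669139 → u ← -2.072960 + 0.35·(-3.669139) = -3.357159
u(0.7) ≈ -3.3572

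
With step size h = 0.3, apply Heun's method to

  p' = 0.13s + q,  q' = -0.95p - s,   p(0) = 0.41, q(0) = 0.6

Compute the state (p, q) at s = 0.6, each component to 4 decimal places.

0.6814, 0.0934

Heun on (p,q): k1 = f(s_n, state_n); k2 = f(s_n + h, state_n + h·k1); state_{n+1} = state_n + (h/2)·(k1 + k2).
0.000000: (0.410000, 0.600000)
  k1 = (0.600000, -0.389500)
  predictor → (0.590000, 0.483150)
  k2 = (0.522150, -0.860500)
  → (0.578322, 0.412500)
0.300000: (0.578322, 0.412500)
  k1 = (0.451500, -0.849406)
  predictor → (0.713772, 0.157678)
  k2 = (0.235678, -1.278084)
  → (0.681399, 0.093376)
(p(0.6), q(0.6)) ≈ (0.6814, 0.0934)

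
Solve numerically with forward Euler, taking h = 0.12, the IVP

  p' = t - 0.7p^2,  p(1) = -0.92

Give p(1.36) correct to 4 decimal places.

-0.7055

Euler: p_{n+1} = p_n + h·f(t_n, p_n).
t=1.000000, p=-0.920000: f=0.407520 → p ← -0.920000 + 0.12·0.407520 = -0.871098
t=1.120000, p=-0.871098: f=0.588832 → p ← -0.871098 + 0.12·0.588832 = -0.800438
t=1.240000, p=-0.800438: f=0.791510 → p ← -0.800438 + 0.12·0.791510 = -0.705457
p(1.36) ≈ -0.7055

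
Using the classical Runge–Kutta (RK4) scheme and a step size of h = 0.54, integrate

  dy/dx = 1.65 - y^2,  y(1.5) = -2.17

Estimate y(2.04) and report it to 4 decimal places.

-16.4697

RK4: k1 = f(x_n, y_n); k2 = f(x_n + h/2, y_n + (h/2)·k1); k3 = f(x_n + h/2, y_n + (h/2)·k2); k4 = f(x_n + h, y_n + h·k3); y_{n+1} = y_n + (h/6)·(k1 + 2k2 + 2k3 + k4).
x=1.500000, y=-2.170000:
  k1 = f(1.500000, -2.170000) = -3.058900
  k2 = f(1.770000, -2.995903) = -7.325435
  k3 = f(1.770000, -4.147867) = -15.554804
  k4 = f(2.040000, -10.569594) = -110.066320
  y ← -2.170000 + (0.54/6)·(k1 + 2k2 + 2k3 + k4) = -16.469713
y(2.04) ≈ -16.4697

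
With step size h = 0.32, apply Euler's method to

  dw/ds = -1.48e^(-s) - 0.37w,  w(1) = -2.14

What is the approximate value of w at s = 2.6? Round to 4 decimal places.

-1.5102

Euler: w_{n+1} = w_n + h·f(s_n, w_n).
s=1.000000, w=-2.140000: f=0.247338 → w ← -2.140000 + 0.32·0.247338 = -2.060852
s=1.320000, w=-2.060852: f=0.367155 → w ← -2.060852 + 0.32·0.367155 = -1.943362
s=1.640000, w=-1.943362: f=0.431954 → w ← -1.943362 + 0.32·0.431954 = -1.805137
s=1.960000, w=-1.805137: f=0.459430 → w ← -1.805137 + 0.32·0.459430 = -1.658119
s=2.280000, w=-1.658119: f=0.462124 → w ← -1.658119 + 0.32·0.462124 = -1.510240
w(2.6) ≈ -1.5102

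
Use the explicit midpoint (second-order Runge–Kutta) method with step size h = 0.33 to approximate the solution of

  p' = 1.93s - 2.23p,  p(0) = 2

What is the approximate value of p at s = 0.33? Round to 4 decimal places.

Midpoint: k1 = f(s_n, p_n); k2 = f(s_n + h/2, p_n + (h/2)·k1); p_{n+1} = p_n + h·k2.
s=0.000000, p=2.000000:
  k1 = f(0.000000, 2.000000) = -4.460000
  k2 = f(0.165000, 1.264100) = -2.500493
  p ← 2.000000 + 0.33·(-2.500493) = 1.174837
p(0.33) ≈ 1.1748

1.1748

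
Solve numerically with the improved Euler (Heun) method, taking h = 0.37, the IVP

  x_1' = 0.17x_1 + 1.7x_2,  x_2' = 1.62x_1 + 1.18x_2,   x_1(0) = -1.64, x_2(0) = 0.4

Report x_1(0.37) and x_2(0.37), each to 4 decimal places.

-1.7411, -0.5404

Heun on (x_1,x_2): k1 = f(s_n, state_n); k2 = f(s_n + h, state_n + h·k1); state_{n+1} = state_n + (h/2)·(k1 + k2).
0.000000: (-1.640000, 0.400000)
  k1 = (0.401200, -2.184800)
  predictor → (-1.491556, -0.408376)
  k2 = (-0.947804, -2.898204)
  → (-1.741122, -0.540356)
(x_1(0.37), x_2(0.37)) ≈ (-1.7411, -0.5404)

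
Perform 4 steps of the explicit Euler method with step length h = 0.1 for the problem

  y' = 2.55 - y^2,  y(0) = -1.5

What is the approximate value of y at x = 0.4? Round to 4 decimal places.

-1.3166

Euler: y_{n+1} = y_n + h·f(x_n, y_n).
x=0.000000, y=-1.500000: f=0.300000 → y ← -1.500000 + 0.1·0.300000 = -1.470000
x=0.100000, y=-1.470000: f=0.389100 → y ← -1.470000 + 0.1·0.389100 = -1.431090
x=0.200000, y=-1.431090: f=0.501981 → y ← -1.431090 + 0.1·0.501981 = -1.380892
x=0.300000, y=-1.380892: f=0.643138 → y ← -1.380892 + 0.1·0.643138 = -1.316578
y(0.4) ≈ -1.3166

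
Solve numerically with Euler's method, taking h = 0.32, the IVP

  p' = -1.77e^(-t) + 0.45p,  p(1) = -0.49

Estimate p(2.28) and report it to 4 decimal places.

Euler: p_{n+1} = p_n + h·f(t_n, p_n).
t=1.000000, p=-0.490000: f=-0.871647 → p ← -0.490000 + 0.32·(-0.871647) = -0.768927
t=1.320000, p=-0.768927: f=-0.818847 → p ← -0.768927 + 0.32·(-0.818847) = -1.030958
t=1.640000, p=-1.030958: f=-0.807276 → p ← -1.030958 + 0.32·(-0.807276) = -1.289286
t=1.960000, p=-1.289286: f=-0.829498 → p ← -1.289286 + 0.32·(-0.829498) = -1.554725
p(2.28) ≈ -1.5547

-1.5547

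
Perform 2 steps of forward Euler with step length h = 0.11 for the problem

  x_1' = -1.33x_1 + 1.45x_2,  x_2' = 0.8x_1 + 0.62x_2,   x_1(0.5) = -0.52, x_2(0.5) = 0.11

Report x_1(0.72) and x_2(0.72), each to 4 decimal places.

Euler on (x_1,x_2): x_1_{n+1} = x_1_n + h·x_1', x_2_{n+1} = x_2_n + h·x_2'.
0.500000: (-0.520000, 0.110000); f=(0.851100, -0.347800) → (-0.426379, 0.071742)
0.610000: (-0.426379, 0.071742); f=(0.671110, -0.296623) → (-0.352557, 0.039113)
(x_1(0.72), x_2(0.72)) ≈ (-0.3526, 0.0391)

-0.3526, 0.0391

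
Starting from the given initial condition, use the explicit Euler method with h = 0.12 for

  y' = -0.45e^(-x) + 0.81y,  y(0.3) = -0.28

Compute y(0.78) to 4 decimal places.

Euler: y_{n+1} = y_n + h·f(x_n, y_n).
x=0.300000, y=-0.280000: f=-0.560168 → y ← -0.280000 + 0.12·(-0.560168) = -0.347220
x=0.420000, y=-0.347220: f=-0.576919 → y ← -0.347220 + 0.12·(-0.576919) = -0.416451
x=0.540000, y=-0.416451: f=-0.599562 → y ← -0.416451 + 0.12·(-0.599562) = -0.488398
x=0.660000, y=-0.488398: f=-0.628185 → y ← -0.488398 + 0.12·(-0.628185) = -0.563780
y(0.78) ≈ -0.5638

-0.5638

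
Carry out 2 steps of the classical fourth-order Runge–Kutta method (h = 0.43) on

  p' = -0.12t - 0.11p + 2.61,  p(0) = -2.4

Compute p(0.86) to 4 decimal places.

RK4: k1 = f(t_n, p_n); k2 = f(t_n + h/2, p_n + (h/2)·k1); k3 = f(t_n + h/2, p_n + (h/2)·k2); k4 = f(t_n + h, p_n + h·k3); p_{n+1} = p_n + (h/6)·(k1 + 2k2 + 2k3 + k4).
t=0.000000, p=-2.400000:
  k1 = f(0.000000, -2.400000) = 2.874000
  k2 = f(0.215000, -1.782090) = 2.780230
  k3 = f(0.215000, -1.802251) = 2.782448
  k4 = f(0.430000, -1.203548) = 2.690790
  p ← -2.400000 + (0.43/6)·(k1 + 2k2 + 2k3 + k4) = -1.203873
t=0.430000, p=-1.203873:
  k1 = f(0.430000, -1.203873) = 2.690826
  k2 = f(0.645000, -0.625345) = 2.601388
  k3 = f(0.645000, -0.644575) = 2.603503
  k4 = f(0.860000, -0.084367) = 2.516080
  p ← -1.203873 + (0.43/6)·(k1 + 2k2 + 2k3 + k4) = -0.084677
p(0.86) ≈ -0.0847

-0.0847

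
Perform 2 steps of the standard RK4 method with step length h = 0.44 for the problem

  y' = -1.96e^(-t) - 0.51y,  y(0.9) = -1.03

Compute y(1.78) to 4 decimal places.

-1.0212

RK4: k1 = f(t_n, y_n); k2 = f(t_n + h/2, y_n + (h/2)·k1); k3 = f(t_n + h/2, y_n + (h/2)·k2); k4 = f(t_n + h, y_n + h·k3); y_{n+1} = y_n + (h/6)·(k1 + 2k2 + 2k3 + k4).
t=0.900000, y=-1.030000:
  k1 = f(0.900000, -1.030000) = -0.271577
  k2 = f(1.120000, -1.089747) = -0.083738
  k3 = f(1.120000, -1.048422) = -0.104813
  k4 = f(1.340000, -1.076118) = 0.035603
  y ← -1.030000 + (0.44/6)·(k1 + 2k2 + 2k3 + k4) = -1.074959
t=1.340000, y=-1.074959:
  k1 = f(1.340000, -1.074959) = 0.035011
  k2 = f(1.560000, -1.067256) = 0.132434
  k3 = f(1.560000, -1.045823) = 0.121503
  k4 = f(1.780000, -1.021497) = 0.190433
  y ← -1.074959 + (0.44/6)·(k1 + 2k2 + 2k3 + k4) = -1.021182
y(1.78) ≈ -1.0212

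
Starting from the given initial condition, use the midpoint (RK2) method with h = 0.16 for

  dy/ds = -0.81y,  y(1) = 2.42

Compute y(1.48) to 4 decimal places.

1.6424

Midpoint: k1 = f(s_n, y_n); k2 = f(s_n + h/2, y_n + (h/2)·k1); y_{n+1} = y_n + h·k2.
s=1.000000, y=2.420000:
  k1 = f(1.000000, 2.420000) = -1.960200
  k2 = f(1.080000, 2.263184) = -1.833179
  y ← 2.420000 + 0.16·(-1.833179) = 2.126691
s=1.160000, y=2.126691:
  k1 = f(1.160000, 2.126691) = -1.722620
  k2 = f(1.240000, 1.988882) = -1.610994
  y ← 2.126691 + 0.16·(-1.610994) = 1.868932
s=1.320000, y=1.868932:
  k1 = f(1.320000, 1.868932) = -1.513835
  k2 = f(1.400000, 1.747825) = -1.415739
  y ← 1.868932 + 0.16·(-1.415739) = 1.642414
y(1.48) ≈ 1.6424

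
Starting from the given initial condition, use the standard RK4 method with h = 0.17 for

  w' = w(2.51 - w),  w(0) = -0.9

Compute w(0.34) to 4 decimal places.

-4.0588

RK4: k1 = f(t_n, w_n); k2 = f(t_n + h/2, w_n + (h/2)·k1); k3 = f(t_n + h/2, w_n + (h/2)·k2); k4 = f(t_n + h, w_n + h·k3); w_{n+1} = w_n + (h/6)·(k1 + 2k2 + 2k3 + k4).
t=0.000000, w=-0.900000:
  k1 = f(0.000000, -0.900000) = -3.069000
  k2 = f(0.085000, -1.160865) = -4.261379
  k3 = f(0.085000, -1.262217) = -4.761357
  k4 = f(0.170000, -1.709431) = -7.212825
  w ← -0.900000 + (0.17/6)·(k1 + 2k2 + 2k3 + k4) = -1.702607
t=0.170000, w=-1.702607:
  k1 = f(0.170000, -1.702607) = -7.172413
  k2 = f(0.255000, -2.312262) = -11.150332
  k3 = f(0.255000, -2.650385) = -13.677007
  k4 = f(0.340000, -4.027698) = -26.331872
  w ← -1.702607 + (0.17/6)·(k1 + 2k2 + 2k3 + k4) = -4.058777
w(0.34) ≈ -4.0588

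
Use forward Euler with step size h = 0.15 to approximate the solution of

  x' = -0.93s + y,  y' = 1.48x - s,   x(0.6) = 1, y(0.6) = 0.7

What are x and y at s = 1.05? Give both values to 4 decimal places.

Euler on (x,y): x_{n+1} = x_n + h·x', y_{n+1} = y_n + h·y'.
0.600000: (1.000000, 0.700000); f=(0.142000, 0.880000) → (1.021300, 0.832000)
0.750000: (1.021300, 0.832000); f=(0.134500, 0.761524) → (1.041475, 0.946229)
0.900000: (1.041475, 0.946229); f=(0.109229, 0.641383) → (1.057859, 1.042436)
(x(1.05), y(1.05)) ≈ (1.0579, 1.0424)

1.0579, 1.0424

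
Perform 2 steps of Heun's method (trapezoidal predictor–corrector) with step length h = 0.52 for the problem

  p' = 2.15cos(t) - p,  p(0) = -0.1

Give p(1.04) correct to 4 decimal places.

Heun: k1 = f(t_n, p_n); k2 = f(t_n + h, p_n + h·k1); p_{n+1} = p_n + (h/2)·(k1 + k2).
t=0.000000, p=-0.100000:
  k1 = f(0.000000, -0.100000) = 2.250000
  k2 = f(0.520000, 1.070000) = 0.795811
  p ← -0.100000 + (0.52/2)·(2.250000 + 0.795811) = 0.691911
t=0.520000, p=0.691911:
  k1 = f(0.520000, 0.691911) = 1.173900
  k2 = f(1.040000, 1.302339) = -0.213966
  p ← 0.691911 + (0.52/2)·(1.173900 + (-0.213966)) = 0.941494
p(1.04) ≈ 0.9415

0.9415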